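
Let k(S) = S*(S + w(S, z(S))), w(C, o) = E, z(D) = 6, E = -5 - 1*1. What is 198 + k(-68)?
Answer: 5230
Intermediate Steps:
E = -6 (E = -5 - 1 = -6)
w(C, o) = -6
k(S) = S*(-6 + S) (k(S) = S*(S - 6) = S*(-6 + S))
198 + k(-68) = 198 - 68*(-6 - 68) = 198 - 68*(-74) = 198 + 5032 = 5230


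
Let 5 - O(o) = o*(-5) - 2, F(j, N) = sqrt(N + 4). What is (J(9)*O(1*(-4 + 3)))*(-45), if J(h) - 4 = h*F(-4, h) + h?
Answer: -1170 - 810*sqrt(13) ≈ -4090.5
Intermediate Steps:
F(j, N) = sqrt(4 + N)
J(h) = 4 + h + h*sqrt(4 + h) (J(h) = 4 + (h*sqrt(4 + h) + h) = 4 + (h + h*sqrt(4 + h)) = 4 + h + h*sqrt(4 + h))
O(o) = 7 + 5*o (O(o) = 5 - (o*(-5) - 2) = 5 - (-5*o - 2) = 5 - (-2 - 5*o) = 5 + (2 + 5*o) = 7 + 5*o)
(J(9)*O(1*(-4 + 3)))*(-45) = ((4 + 9 + 9*sqrt(4 + 9))*(7 + 5*(1*(-4 + 3))))*(-45) = ((4 + 9 + 9*sqrt(13))*(7 + 5*(1*(-1))))*(-45) = ((13 + 9*sqrt(13))*(7 + 5*(-1)))*(-45) = ((13 + 9*sqrt(13))*(7 - 5))*(-45) = ((13 + 9*sqrt(13))*2)*(-45) = (26 + 18*sqrt(13))*(-45) = -1170 - 810*sqrt(13)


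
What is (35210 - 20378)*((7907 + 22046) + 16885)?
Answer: 694701216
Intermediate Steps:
(35210 - 20378)*((7907 + 22046) + 16885) = 14832*(29953 + 16885) = 14832*46838 = 694701216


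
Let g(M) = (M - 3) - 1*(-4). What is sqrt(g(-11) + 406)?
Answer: 6*sqrt(11) ≈ 19.900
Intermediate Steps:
g(M) = 1 + M (g(M) = (-3 + M) + 4 = 1 + M)
sqrt(g(-11) + 406) = sqrt((1 - 11) + 406) = sqrt(-10 + 406) = sqrt(396) = 6*sqrt(11)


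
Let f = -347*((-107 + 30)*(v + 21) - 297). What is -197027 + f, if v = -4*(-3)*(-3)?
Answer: -494753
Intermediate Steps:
v = -36 (v = 12*(-3) = -36)
f = -297726 (f = -347*((-107 + 30)*(-36 + 21) - 297) = -347*(-77*(-15) - 297) = -347*(1155 - 297) = -347*858 = -297726)
-197027 + f = -197027 - 297726 = -494753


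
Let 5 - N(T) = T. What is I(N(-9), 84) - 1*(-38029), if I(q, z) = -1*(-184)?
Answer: 38213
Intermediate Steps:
N(T) = 5 - T
I(q, z) = 184
I(N(-9), 84) - 1*(-38029) = 184 - 1*(-38029) = 184 + 38029 = 38213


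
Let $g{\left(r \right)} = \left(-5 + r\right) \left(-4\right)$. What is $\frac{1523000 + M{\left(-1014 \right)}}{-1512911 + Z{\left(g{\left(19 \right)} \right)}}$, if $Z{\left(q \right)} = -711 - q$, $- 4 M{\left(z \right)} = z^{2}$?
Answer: $- \frac{1265951}{1513566} \approx -0.8364$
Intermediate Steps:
$g{\left(r \right)} = 20 - 4 r$
$M{\left(z \right)} = - \frac{z^{2}}{4}$
$\frac{1523000 + M{\left(-1014 \right)}}{-1512911 + Z{\left(g{\left(19 \right)} \right)}} = \frac{1523000 - \frac{\left(-1014\right)^{2}}{4}}{-1512911 - \left(731 - 76\right)} = \frac{1523000 - 257049}{-1512911 - 655} = \frac{1265951}{-1512911 + \left(-711 + 56\right)} = \frac{1265951}{-1512911 - 655} = \frac{1265951}{-1513566} = 1265951 \left(- \frac{1}{1513566}\right) = - \frac{1265951}{1513566}$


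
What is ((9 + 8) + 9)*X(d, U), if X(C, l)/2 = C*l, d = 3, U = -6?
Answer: -936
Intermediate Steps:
X(C, l) = 2*C*l (X(C, l) = 2*(C*l) = 2*C*l)
((9 + 8) + 9)*X(d, U) = ((9 + 8) + 9)*(2*3*(-6)) = (17 + 9)*(-36) = 26*(-36) = -936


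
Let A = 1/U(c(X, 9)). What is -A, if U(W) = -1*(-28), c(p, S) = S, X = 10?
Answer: -1/28 ≈ -0.035714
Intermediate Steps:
U(W) = 28
A = 1/28 ≈ 0.035714
-A = -1*1/28 = -1/28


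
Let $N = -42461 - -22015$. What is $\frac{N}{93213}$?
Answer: $- \frac{20446}{93213} \approx -0.21935$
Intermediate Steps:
$N = -20446$ ($N = -42461 + 22015 = -20446$)
$\frac{N}{93213} = - \frac{20446}{93213}$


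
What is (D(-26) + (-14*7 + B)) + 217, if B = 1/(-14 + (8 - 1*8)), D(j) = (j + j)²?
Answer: 39521/14 ≈ 2822.9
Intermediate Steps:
D(j) = 4*j² (D(j) = (2*j)² = 4*j²)
B = -1/14 (B = 1/(-14 + (8 - 8)) = 1/(-14 + 0) = 1/(-14) = -1/14 ≈ -0.071429)
(D(-26) + (-14*7 + B)) + 217 = (4*(-26)² + (-14*7 - 1/14)) + 217 = (4*676 + (-98 - 1/14)) + 217 = (2704 - 1373/14) + 217 = 36483/14 + 217 = 39521/14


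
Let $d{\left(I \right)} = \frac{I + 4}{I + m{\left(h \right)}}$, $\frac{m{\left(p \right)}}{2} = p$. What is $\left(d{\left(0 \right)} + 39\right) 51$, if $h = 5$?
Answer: $\frac{10047}{5} \approx 2009.4$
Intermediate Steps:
$m{\left(p \right)} = 2 p$
$d{\left(I \right)} = \frac{4 + I}{10 + I}$ ($d{\left(I \right)} = \frac{I + 4}{I + 2 \cdot 5} = \frac{4 + I}{I + 10} = \frac{4 + I}{10 + I}$)
$\left(d{\left(0 \right)} + 39\right) 51 = \left(\frac{4 + 0}{10 + 0} + 39\right) 51 = \left(\frac{1}{10} \cdot 4 + 39\right) 51 = \left(\frac{2}{5} + 39\right) 51 = \frac{197}{5} \cdot 51 = \frac{10047}{5}$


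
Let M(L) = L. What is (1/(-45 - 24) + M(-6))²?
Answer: 172225/4761 ≈ 36.174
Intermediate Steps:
(1/(-45 - 24) + M(-6))² = (1/(-45 - 24) - 6)² = (1/(-69) - 6)² = (-1/69 - 6)² = (-415/69)² = 172225/4761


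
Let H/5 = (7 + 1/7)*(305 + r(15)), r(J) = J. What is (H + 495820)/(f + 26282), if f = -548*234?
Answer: -355074/71365 ≈ -4.9755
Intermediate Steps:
f = -128232
H = 80000/7 (H = 5*((7 + 1/7)*(305 + 15)) = 5*((7 + ⅐)*320) = 5*((50/7)*320) = 5*(16000/7) = 80000/7 ≈ 11429.)
(H + 495820)/(f + 26282) = (80000/7 + 495820)/(-128232 + 26282) = (3550740/7)/(-101950) = (3550740/7)*(-1/101950) = -355074/71365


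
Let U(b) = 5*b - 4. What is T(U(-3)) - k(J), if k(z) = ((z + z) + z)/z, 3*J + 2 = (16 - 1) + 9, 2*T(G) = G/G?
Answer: -5/2 ≈ -2.5000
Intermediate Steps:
U(b) = -4 + 5*b
T(G) = ½ (T(G) = (G/G)/2 = (½)*1 = ½)
J = 22/3 (J = -⅔ + ((16 - 1) + 9)/3 = -⅔ + (15 + 9)/3 = -⅔ + (⅓)*24 = -⅔ + 8 = 22/3 ≈ 7.3333)
k(z) = 3 (k(z) = (2*z + z)/z = (3*z)/z = 3)
T(U(-3)) - k(J) = ½ - 1*3 = ½ - 3 = -5/2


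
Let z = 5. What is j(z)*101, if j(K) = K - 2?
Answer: 303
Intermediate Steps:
j(K) = -2 + K
j(z)*101 = (-2 + 5)*101 = 3*101 = 303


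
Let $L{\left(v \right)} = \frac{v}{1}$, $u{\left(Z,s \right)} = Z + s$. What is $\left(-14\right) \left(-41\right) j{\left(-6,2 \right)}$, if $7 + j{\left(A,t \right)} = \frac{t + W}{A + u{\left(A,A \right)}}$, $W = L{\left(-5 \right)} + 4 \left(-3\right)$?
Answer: $- \frac{10619}{3} \approx -3539.7$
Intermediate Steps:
$L{\left(v \right)} = v$ ($L{\left(v \right)} = v 1 = v$)
$W = -17$ ($W = -5 + 4 \left(-3\right) = -5 - 12 = -17$)
$j{\left(A,t \right)} = -7 + \frac{-17 + t}{3 A}$ ($j{\left(A,t \right)} = -7 + \frac{t - 17}{A + \left(A + A\right)} = -7 + \frac{-17 + t}{A + 2 A} = -7 + \frac{-17 + t}{3 A}$)
$\left(-14\right) \left(-41\right) j{\left(-6,2 \right)} = \left(-14\right) \left(-41\right) \frac{-17 + 2 - -126}{3 \left(-6\right)} = 574 \cdot \frac{1}{3} \left(- \frac{1}{6}\right) \left(-17 + 2 + 126\right) = 574 \cdot \frac{1}{3} \left(- \frac{1}{6}\right) 111 = 574 \left(- \frac{37}{6}\right) = - \frac{10619}{3}$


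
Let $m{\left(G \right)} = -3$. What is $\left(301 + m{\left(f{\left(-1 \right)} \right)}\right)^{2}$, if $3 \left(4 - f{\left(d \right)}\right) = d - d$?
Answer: $88804$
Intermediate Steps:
$f{\left(d \right)} = 4$ ($f{\left(d \right)} = 4 - \frac{d - d}{3} = 4 - 0 = 4 + 0 = 4$)
$\left(301 + m{\left(f{\left(-1 \right)} \right)}\right)^{2} = \left(301 - 3\right)^{2} = 298^{2} = 88804$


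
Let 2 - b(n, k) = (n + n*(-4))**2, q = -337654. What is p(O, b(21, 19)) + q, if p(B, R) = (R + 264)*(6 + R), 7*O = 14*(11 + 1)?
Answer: 14329929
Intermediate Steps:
O = 24 (O = (14*(11 + 1))/7 = (14*12)/7 = (1/7)*168 = 24)
b(n, k) = 2 - 9*n**2 (b(n, k) = 2 - (n + n*(-4))**2 = 2 - (n - 4*n)**2 = 2 - (-3*n)**2 = 2 - 9*n**2)
p(B, R) = (6 + R)*(264 + R) (p(B, R) = (264 + R)*(6 + R) = (6 + R)*(264 + R))
p(O, b(21, 19)) + q = (1584 + (2 - 9*21**2)**2 + 270*(2 - 9*21**2)) - 337654 = (1584 + (2 - 9*441)**2 + 270*(2 - 9*441)) - 337654 = (1584 + (2 - 3969)**2 + 270*(2 - 3969)) - 337654 = (1584 + (-3967)**2 + 270*(-3967)) - 337654 = (1584 + 15737089 - 1071090) - 337654 = 14667583 - 337654 = 14329929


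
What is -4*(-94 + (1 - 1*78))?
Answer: 684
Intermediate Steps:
-4*(-94 + (1 - 1*78)) = -4*(-94 + (1 - 78)) = -4*(-94 - 77) = -4*(-171) = 684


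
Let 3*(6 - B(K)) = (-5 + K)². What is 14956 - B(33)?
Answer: 45634/3 ≈ 15211.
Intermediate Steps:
B(K) = 6 - (-5 + K)²/3
14956 - B(33) = 14956 - (6 - (-5 + 33)²/3) = 14956 - (6 - ⅓*28²) = 14956 - (6 - ⅓*784) = 14956 - (6 - 784/3) = 14956 - 1*(-766/3) = 14956 + 766/3 = 45634/3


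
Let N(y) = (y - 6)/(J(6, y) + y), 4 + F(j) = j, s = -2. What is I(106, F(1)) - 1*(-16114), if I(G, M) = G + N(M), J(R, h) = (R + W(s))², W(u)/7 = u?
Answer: 989411/61 ≈ 16220.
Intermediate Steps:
W(u) = 7*u
F(j) = -4 + j
J(R, h) = (-14 + R)² (J(R, h) = (R + 7*(-2))² = (R - 14)² = (-14 + R)²)
N(y) = (-6 + y)/(64 + y) (N(y) = (y - 6)/((-14 + 6)² + y) = (-6 + y)/((-8)² + y) = (-6 + y)/(64 + y))
I(G, M) = G + (-6 + M)/(64 + M)
I(106, F(1)) - 1*(-16114) = (-6 + (-4 + 1) + 106*(64 + (-4 + 1)))/(64 + (-4 + 1)) - 1*(-16114) = (-6 - 3 + 106*(64 - 3))/(64 - 3) + 16114 = (-6 - 3 + 106*61)/61 + 16114 = (-6 - 3 + 6466)/61 + 16114 = (1/61)*6457 + 16114 = 6457/61 + 16114 = 989411/61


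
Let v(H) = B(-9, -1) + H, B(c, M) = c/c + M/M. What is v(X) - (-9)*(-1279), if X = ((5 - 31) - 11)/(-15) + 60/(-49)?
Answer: -8458202/735 ≈ -11508.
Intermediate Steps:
B(c, M) = 2 (B(c, M) = 1 + 1 = 2)
X = 913/735 (X = (-26 - 11)*(-1/15) + 60*(-1/49) = -37*(-1/15) - 60/49 = 37/15 - 60/49 = 913/735 ≈ 1.2422)
v(H) = 2 + H
v(X) - (-9)*(-1279) = (2 + 913/735) - (-9)*(-1279) = 2383/735 - 1*11511 = 2383/735 - 11511 = -8458202/735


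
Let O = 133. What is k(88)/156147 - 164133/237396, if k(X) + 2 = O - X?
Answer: -116980217/169263348 ≈ -0.69111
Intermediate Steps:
k(X) = 131 - X (k(X) = -2 + (133 - X) = 131 - X)
k(88)/156147 - 164133/237396 = (131 - 1*88)/156147 - 164133/237396 = (131 - 88)*(1/156147) - 164133*1/237396 = 43*(1/156147) - 54711/79132 = 43/156147 - 54711/79132 = -116980217/169263348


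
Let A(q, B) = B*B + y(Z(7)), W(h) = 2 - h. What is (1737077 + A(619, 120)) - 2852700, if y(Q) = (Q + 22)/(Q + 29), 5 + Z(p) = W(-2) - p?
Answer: -3303667/3 ≈ -1.1012e+6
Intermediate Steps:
Z(p) = -1 - p (Z(p) = -5 + ((2 - 1*(-2)) - p) = -5 + ((2 + 2) - p) = -5 + (4 - p) = -1 - p)
y(Q) = (22 + Q)/(29 + Q)
A(q, B) = ⅔ + B² (A(q, B) = B*B + (22 + (-1 - 1*7))/(29 + (-1 - 1*7)) = B² + (22 + (-1 - 7))/(29 + (-1 - 7)) = B² + (22 - 8)/(29 - 8) = B² + 14/21 = B² + (1/21)*14 = B² + ⅔ = ⅔ + B²)
(1737077 + A(619, 120)) - 2852700 = (1737077 + (⅔ + 120²)) - 2852700 = (1737077 + (⅔ + 14400)) - 2852700 = (1737077 + 43202/3) - 2852700 = 5254433/3 - 2852700 = -3303667/3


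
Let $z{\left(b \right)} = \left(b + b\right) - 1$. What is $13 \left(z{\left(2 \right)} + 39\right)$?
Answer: $546$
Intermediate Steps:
$z{\left(b \right)} = -1 + 2 b$ ($z{\left(b \right)} = 2 b - 1 = -1 + 2 b$)
$13 \left(z{\left(2 \right)} + 39\right) = 13 \left(\left(-1 + 2 \cdot 2\right) + 39\right) = 13 \left(\left(-1 + 4\right) + 39\right) = 13 \left(3 + 39\right) = 13 \cdot 42 = 546$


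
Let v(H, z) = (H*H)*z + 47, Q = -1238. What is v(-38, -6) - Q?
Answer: -7379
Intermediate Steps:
v(H, z) = 47 + z*H² (v(H, z) = H²*z + 47 = z*H² + 47 = 47 + z*H²)
v(-38, -6) - Q = (47 - 6*(-38)²) - 1*(-1238) = (47 - 6*1444) + 1238 = (47 - 8664) + 1238 = -8617 + 1238 = -7379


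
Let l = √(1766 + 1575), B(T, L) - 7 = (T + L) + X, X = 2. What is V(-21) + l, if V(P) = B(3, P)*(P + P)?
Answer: 378 + √3341 ≈ 435.80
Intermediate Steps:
B(T, L) = 9 + L + T (B(T, L) = 7 + ((T + L) + 2) = 7 + ((L + T) + 2) = 7 + (2 + L + T) = 9 + L + T)
V(P) = 2*P*(12 + P) (V(P) = (9 + P + 3)*(P + P) = (12 + P)*(2*P) = 2*P*(12 + P))
l = √3341 ≈ 57.801
V(-21) + l = 2*(-21)*(12 - 21) + √3341 = 2*(-21)*(-9) + √3341 = 378 + √3341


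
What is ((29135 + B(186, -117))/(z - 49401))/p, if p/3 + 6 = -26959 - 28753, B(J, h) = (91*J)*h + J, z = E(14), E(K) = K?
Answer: -1951021/8255234598 ≈ -0.00023634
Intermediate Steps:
z = 14
B(J, h) = J + 91*J*h (B(J, h) = 91*J*h + J = J + 91*J*h)
p = -167154 (p = -18 + 3*(-26959 - 28753) = -18 + 3*(-55712) = -18 - 167136 = -167154)
((29135 + B(186, -117))/(z - 49401))/p = ((29135 + 186*(1 + 91*(-117)))/(14 - 49401))/(-167154) = ((29135 + 186*(1 - 10647))/(-49387))*(-1/167154) = ((29135 + 186*(-10646))*(-1/49387))*(-1/167154) = ((29135 - 1980156)*(-1/49387))*(-1/167154) = -1951021*(-1/49387)*(-1/167154) = (1951021/49387)*(-1/167154) = -1951021/8255234598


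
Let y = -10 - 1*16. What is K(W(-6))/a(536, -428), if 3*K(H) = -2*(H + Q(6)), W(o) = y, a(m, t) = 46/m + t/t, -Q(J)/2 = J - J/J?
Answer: 2144/97 ≈ 22.103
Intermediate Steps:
Q(J) = 2 - 2*J (Q(J) = -2*(J - J/J) = -2*(J - 1*1) = -2*(J - 1) = -2*(-1 + J) = 2 - 2*J)
y = -26 (y = -10 - 16 = -26)
a(m, t) = 1 + 46/m (a(m, t) = 46/m + 1 = 1 + 46/m)
W(o) = -26
K(H) = 20/3 - 2*H/3 (K(H) = (-2*(H + (2 - 2*6)))/3 = (-2*(H + (2 - 12)))/3 = (-2*(H - 10))/3 = (-2*(-10 + H))/3 = (20 - 2*H)/3 = 20/3 - 2*H/3)
K(W(-6))/a(536, -428) = (20/3 - 2/3*(-26))/(((46 + 536)/536)) = (20/3 + 52/3)/(((1/536)*582)) = 24/(291/268) = 24*(268/291) = 2144/97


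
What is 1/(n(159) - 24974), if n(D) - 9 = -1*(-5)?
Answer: -1/24960 ≈ -4.0064e-5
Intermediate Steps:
n(D) = 14 (n(D) = 9 - 1*(-5) = 9 + 5 = 14)
1/(n(159) - 24974) = 1/(14 - 24974) = 1/(-24960) = -1/24960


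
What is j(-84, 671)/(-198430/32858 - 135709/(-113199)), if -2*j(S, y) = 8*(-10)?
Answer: -9298731855/1125184453 ≈ -8.2642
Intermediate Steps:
j(S, y) = 40 (j(S, y) = -4*(-10) = -½*(-80) = 40)
j(-84, 671)/(-198430/32858 - 135709/(-113199)) = 40/(-198430/32858 - 135709/(-113199)) = 40/(-198430*1/32858 - 135709*(-1/113199)) = 40/(-99215/16429 + 135709/113199) = 40/(-9001475624/1859746371) = 40*(-1859746371/9001475624) = -9298731855/1125184453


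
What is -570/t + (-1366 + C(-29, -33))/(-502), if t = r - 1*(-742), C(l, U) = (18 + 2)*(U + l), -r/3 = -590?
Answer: 1565033/315256 ≈ 4.9643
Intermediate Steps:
r = 1770 (r = -3*(-590) = 1770)
C(l, U) = 20*U + 20*l (C(l, U) = 20*(U + l) = 20*U + 20*l)
t = 2512 (t = 1770 - 1*(-742) = 1770 + 742 = 2512)
-570/t + (-1366 + C(-29, -33))/(-502) = -570/2512 + (-1366 + (20*(-33) + 20*(-29)))/(-502) = -570*1/2512 + (-1366 + (-660 - 580))*(-1/502) = -285/1256 + (-1366 - 1240)*(-1/502) = -285/1256 - 2606*(-1/502) = -285/1256 + 1303/251 = 1565033/315256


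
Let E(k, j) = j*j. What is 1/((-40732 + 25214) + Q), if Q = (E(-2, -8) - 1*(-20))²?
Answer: -1/8462 ≈ -0.00011818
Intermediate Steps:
E(k, j) = j²
Q = 7056 (Q = ((-8)² - 1*(-20))² = (64 + 20)² = 84² = 7056)
1/((-40732 + 25214) + Q) = 1/((-40732 + 25214) + 7056) = 1/(-15518 + 7056) = 1/(-8462) = -1/8462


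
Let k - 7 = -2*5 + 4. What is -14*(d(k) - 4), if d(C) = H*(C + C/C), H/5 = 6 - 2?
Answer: -504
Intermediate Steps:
k = 1 (k = 7 + (-2*5 + 4) = 7 + (-10 + 4) = 7 - 6 = 1)
H = 20 (H = 5*(6 - 2) = 5*4 = 20)
d(C) = 20 + 20*C (d(C) = 20*(C + C/C) = 20*(C + 1) = 20*(1 + C) = 20 + 20*C)
-14*(d(k) - 4) = -14*((20 + 20*1) - 4) = -14*((20 + 20) - 4) = -14*(40 - 4) = -14*36 = -504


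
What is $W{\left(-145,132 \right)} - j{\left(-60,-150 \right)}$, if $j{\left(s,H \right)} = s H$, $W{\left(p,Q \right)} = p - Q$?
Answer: $-9277$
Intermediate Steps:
$j{\left(s,H \right)} = H s$
$W{\left(-145,132 \right)} - j{\left(-60,-150 \right)} = \left(-145 - 132\right) - \left(-150\right) \left(-60\right) = \left(-145 - 132\right) - 9000 = -277 - 9000 = -9277$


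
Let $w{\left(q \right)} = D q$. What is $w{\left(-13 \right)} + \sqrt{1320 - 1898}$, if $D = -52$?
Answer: $676 + 17 i \sqrt{2} \approx 676.0 + 24.042 i$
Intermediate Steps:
$w{\left(q \right)} = - 52 q$
$w{\left(-13 \right)} + \sqrt{1320 - 1898} = \left(-52\right) \left(-13\right) + \sqrt{1320 - 1898} = 676 + \sqrt{-578} = 676 + 17 i \sqrt{2}$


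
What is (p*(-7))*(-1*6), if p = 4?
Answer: 168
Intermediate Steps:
(p*(-7))*(-1*6) = (4*(-7))*(-1*6) = -28*(-6) = 168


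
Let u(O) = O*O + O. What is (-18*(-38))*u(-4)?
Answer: 8208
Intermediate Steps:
u(O) = O + O**2 (u(O) = O**2 + O = O + O**2)
(-18*(-38))*u(-4) = (-18*(-38))*(-4*(1 - 4)) = 684*(-4*(-3)) = 684*12 = 8208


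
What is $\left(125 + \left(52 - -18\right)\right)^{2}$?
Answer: $38025$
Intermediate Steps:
$\left(125 + \left(52 - -18\right)\right)^{2} = \left(125 + \left(52 + 18\right)\right)^{2} = \left(125 + 70\right)^{2} = 195^{2} = 38025$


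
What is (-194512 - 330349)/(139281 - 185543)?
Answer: 524861/46262 ≈ 11.345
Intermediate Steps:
(-194512 - 330349)/(139281 - 185543) = -524861/(-46262) = -524861*(-1/46262) = 524861/46262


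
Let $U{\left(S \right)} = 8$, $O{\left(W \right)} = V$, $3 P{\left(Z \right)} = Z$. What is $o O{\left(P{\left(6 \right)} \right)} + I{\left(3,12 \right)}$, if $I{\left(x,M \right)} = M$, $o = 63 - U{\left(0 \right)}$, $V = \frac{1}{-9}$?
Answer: $\frac{53}{9} \approx 5.8889$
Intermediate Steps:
$V = - \frac{1}{9} \approx -0.11111$
$P{\left(Z \right)} = \frac{Z}{3}$
$O{\left(W \right)} = - \frac{1}{9}$
$o = 55$ ($o = 63 - 8 = 55$)
$o O{\left(P{\left(6 \right)} \right)} + I{\left(3,12 \right)} = 55 \left(- \frac{1}{9}\right) + 12 = - \frac{55}{9} + 12 = \frac{53}{9}$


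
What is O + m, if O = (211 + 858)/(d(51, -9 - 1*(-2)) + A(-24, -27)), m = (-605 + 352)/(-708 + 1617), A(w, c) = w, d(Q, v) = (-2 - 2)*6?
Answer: -327955/14544 ≈ -22.549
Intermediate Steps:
d(Q, v) = -24 (d(Q, v) = -4*6 = -24)
m = -253/909 ≈ -0.27833
O = -1069/48 (O = (211 + 858)/(-24 - 24) = 1069/(-48) = 1069*(-1/48) = -1069/48 ≈ -22.271)
O + m = -1069/48 - 253/909 = -327955/14544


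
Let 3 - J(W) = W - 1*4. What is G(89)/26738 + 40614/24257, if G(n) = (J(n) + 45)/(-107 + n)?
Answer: 19547765885/11674505988 ≈ 1.6744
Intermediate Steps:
J(W) = 7 - W (J(W) = 3 - (W - 1*4) = 3 - (W - 4) = 3 - (-4 + W) = 3 + (4 - W) = 7 - W)
G(n) = (52 - n)/(-107 + n) (G(n) = ((7 - n) + 45)/(-107 + n) = (52 - n)/(-107 + n))
G(89)/26738 + 40614/24257 = ((52 - 1*89)/(-107 + 89))/26738 + 40614/24257 = ((52 - 89)/(-18))*(1/26738) + 40614*(1/24257) = -1/18*(-37)*(1/26738) + 40614/24257 = (37/18)*(1/26738) + 40614/24257 = 37/481284 + 40614/24257 = 19547765885/11674505988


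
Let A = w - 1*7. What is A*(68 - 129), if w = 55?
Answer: -2928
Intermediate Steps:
A = 48 (A = 55 - 1*7 = 55 - 7 = 48)
A*(68 - 129) = 48*(68 - 129) = 48*(-61) = -2928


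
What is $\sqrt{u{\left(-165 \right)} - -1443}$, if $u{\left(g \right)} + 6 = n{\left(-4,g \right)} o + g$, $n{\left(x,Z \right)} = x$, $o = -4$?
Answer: $2 \sqrt{322} \approx 35.889$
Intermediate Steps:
$u{\left(g \right)} = 10 + g$ ($u{\left(g \right)} = -6 + \left(\left(-4\right) \left(-4\right) + g\right) = -6 + \left(16 + g\right) = 10 + g$)
$\sqrt{u{\left(-165 \right)} - -1443} = \sqrt{\left(10 - 165\right) - -1443} = \sqrt{-155 + \left(-13711 + 15154\right)} = \sqrt{-155 + 1443} = \sqrt{1288} = 2 \sqrt{322}$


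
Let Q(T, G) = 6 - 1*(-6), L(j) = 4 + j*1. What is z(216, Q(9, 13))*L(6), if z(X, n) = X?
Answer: 2160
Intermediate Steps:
L(j) = 4 + j
Q(T, G) = 12 (Q(T, G) = 6 + 6 = 12)
z(216, Q(9, 13))*L(6) = 216*(4 + 6) = 216*10 = 2160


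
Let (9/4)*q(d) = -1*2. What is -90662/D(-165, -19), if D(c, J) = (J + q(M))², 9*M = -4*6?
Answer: -7343622/32041 ≈ -229.19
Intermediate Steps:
M = -8/3 (M = (-4*6)/9 = (⅑)*(-24) = -8/3 ≈ -2.6667)
q(d) = -8/9 (q(d) = 4*(-1*2)/9 = (4/9)*(-2) = -8/9)
D(c, J) = (-8/9 + J)² (D(c, J) = (J - 8/9)² = (-8/9 + J)²)
-90662/D(-165, -19) = -90662*81/(-8 + 9*(-19))² = -90662*81/(-8 - 171)² = -90662/((1/81)*(-179)²) = -90662/((1/81)*32041) = -90662/32041/81 = -90662*81/32041 = -7343622/32041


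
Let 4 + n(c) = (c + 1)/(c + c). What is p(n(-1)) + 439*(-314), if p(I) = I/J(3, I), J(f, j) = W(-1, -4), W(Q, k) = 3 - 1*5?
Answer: -137844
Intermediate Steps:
W(Q, k) = -2 (W(Q, k) = 3 - 5 = -2)
n(c) = -4 + (1 + c)/(2*c) (n(c) = -4 + (c + 1)/(c + c) = -4 + (1 + c)/((2*c)) = -4 + (1 + c)*(1/(2*c)) = -4 + (1 + c)/(2*c))
J(f, j) = -2
p(I) = -I/2 (p(I) = I/(-2) = I*(-½) = -I/2)
p(n(-1)) + 439*(-314) = -(1 - 7*(-1))/(4*(-1)) + 439*(-314) = -(-1)*(1 + 7)/4 - 137846 = -(-1)*8/4 - 137846 = -½*(-4) - 137846 = 2 - 137846 = -137844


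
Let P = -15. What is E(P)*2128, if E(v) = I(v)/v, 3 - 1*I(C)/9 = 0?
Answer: -19152/5 ≈ -3830.4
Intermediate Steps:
I(C) = 27 (I(C) = 27 - 9*0 = 27 + 0 = 27)
E(v) = 27/v
E(P)*2128 = (27/(-15))*2128 = (27*(-1/15))*2128 = -9/5*2128 = -19152/5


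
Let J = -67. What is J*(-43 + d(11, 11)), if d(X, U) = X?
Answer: 2144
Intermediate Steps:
J*(-43 + d(11, 11)) = -67*(-43 + 11) = -67*(-32) = 2144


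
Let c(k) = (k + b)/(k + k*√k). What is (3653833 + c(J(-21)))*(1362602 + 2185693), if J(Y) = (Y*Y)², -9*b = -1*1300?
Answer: 65556980224669568345/5056506 ≈ 1.2965e+13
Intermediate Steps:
b = 1300/9 (b = -(-1)*1300/9 = -⅑*(-1300) = 1300/9 ≈ 144.44)
J(Y) = Y⁴ (J(Y) = (Y²)² = Y⁴)
c(k) = (1300/9 + k)/(k + k^(3/2)) (c(k) = (k + 1300/9)/(k + k*√k) = (1300/9 + k)/(k + k^(3/2)))
(3653833 + c(J(-21)))*(1362602 + 2185693) = (3653833 + (1300/9 + (-21)⁴)/((-21)⁴ + ((-21)⁴)^(3/2)))*(1362602 + 2185693) = (3653833 + (1300/9 + 194481)/(194481 + 194481^(3/2)))*3548295 = (3653833 + (1751629/9)/(194481 + 85766121))*3548295 = (3653833 + (1751629/9)/85960602)*3548295 = (3653833 + (1/85960602)*(1751629/9))*3548295 = (3653833 + 103037/45508554)*3548295 = (166280656490519/45508554)*3548295 = 65556980224669568345/5056506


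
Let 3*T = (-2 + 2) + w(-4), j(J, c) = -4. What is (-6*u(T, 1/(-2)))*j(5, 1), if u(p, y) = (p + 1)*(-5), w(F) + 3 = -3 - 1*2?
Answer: 200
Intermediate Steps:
w(F) = -8 (w(F) = -3 + (-3 - 1*2) = -3 + (-3 - 2) = -3 - 5 = -8)
T = -8/3 (T = ((-2 + 2) - 8)/3 = (0 - 8)/3 = (1/3)*(-8) = -8/3 ≈ -2.6667)
u(p, y) = -5 - 5*p (u(p, y) = (1 + p)*(-5) = -5 - 5*p)
(-6*u(T, 1/(-2)))*j(5, 1) = -6*(-5 - 5*(-8/3))*(-4) = -6*(-5 + 40/3)*(-4) = -6*25/3*(-4) = -50*(-4) = 200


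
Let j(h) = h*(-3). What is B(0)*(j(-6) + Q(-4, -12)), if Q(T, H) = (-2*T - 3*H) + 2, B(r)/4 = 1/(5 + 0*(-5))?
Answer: 256/5 ≈ 51.200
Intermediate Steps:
j(h) = -3*h
B(r) = 4/5 (B(r) = 4/(5 + 0*(-5)) = 4/(5 + 0) = 4/5)
Q(T, H) = 2 - 3*H - 2*T (Q(T, H) = (-3*H - 2*T) + 2 = 2 - 3*H - 2*T)
B(0)*(j(-6) + Q(-4, -12)) = 4*(-3*(-6) + (2 - 3*(-12) - 2*(-4)))/5 = 4*(18 + (2 + 36 + 8))/5 = 4*(18 + 46)/5 = (4/5)*64 = 256/5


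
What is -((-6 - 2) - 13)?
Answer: 21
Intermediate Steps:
-((-6 - 2) - 13) = -(-8 - 13) = -1*(-21) = 21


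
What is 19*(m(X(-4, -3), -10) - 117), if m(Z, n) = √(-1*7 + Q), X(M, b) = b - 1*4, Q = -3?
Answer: -2223 + 19*I*√10 ≈ -2223.0 + 60.083*I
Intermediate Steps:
X(M, b) = -4 + b (X(M, b) = b - 4 = -4 + b)
m(Z, n) = I*√10 (m(Z, n) = √(-1*7 - 3) = √(-7 - 3) = √(-10) = I*√10)
19*(m(X(-4, -3), -10) - 117) = 19*(I*√10 - 117) = 19*(-117 + I*√10) = -2223 + 19*I*√10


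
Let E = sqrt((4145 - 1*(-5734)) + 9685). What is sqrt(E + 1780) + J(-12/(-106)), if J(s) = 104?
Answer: 104 + sqrt(1780 + 2*sqrt(4891)) ≈ 147.82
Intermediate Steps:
E = 2*sqrt(4891) (E = sqrt((4145 + 5734) + 9685) = sqrt(9879 + 9685) = sqrt(19564) = 2*sqrt(4891) ≈ 139.87)
sqrt(E + 1780) + J(-12/(-106)) = sqrt(2*sqrt(4891) + 1780) + 104 = sqrt(1780 + 2*sqrt(4891)) + 104 = 104 + sqrt(1780 + 2*sqrt(4891))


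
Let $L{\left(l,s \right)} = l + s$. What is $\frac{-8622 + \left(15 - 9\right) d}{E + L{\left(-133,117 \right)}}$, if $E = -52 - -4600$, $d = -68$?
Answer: $- \frac{4515}{2266} \approx -1.9925$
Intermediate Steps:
$E = 4548$ ($E = -52 + 4600 = 4548$)
$\frac{-8622 + \left(15 - 9\right) d}{E + L{\left(-133,117 \right)}} = \frac{-8622 + \left(15 - 9\right) \left(-68\right)}{4548 + \left(-133 + 117\right)} = \frac{-8622 + 6 \left(-68\right)}{4548 - 16} = \frac{-8622 - 408}{4532} = \left(-9030\right) \frac{1}{4532} = - \frac{4515}{2266}$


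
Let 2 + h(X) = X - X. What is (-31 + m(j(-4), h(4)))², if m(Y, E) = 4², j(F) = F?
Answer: 225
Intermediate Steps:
h(X) = -2 (h(X) = -2 + (X - X) = -2 + 0 = -2)
m(Y, E) = 16
(-31 + m(j(-4), h(4)))² = (-31 + 16)² = (-15)² = 225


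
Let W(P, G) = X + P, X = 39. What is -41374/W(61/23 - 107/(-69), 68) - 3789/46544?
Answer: -132885385473/138747664 ≈ -957.75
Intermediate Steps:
W(P, G) = 39 + P
-41374/W(61/23 - 107/(-69), 68) - 3789/46544 = -41374/(39 + (61/23 - 107/(-69))) - 3789/46544 = -41374/(39 + (61*(1/23) - 107*(-1/69))) - 3789*1/46544 = -41374/(39 + (61/23 + 107/69)) - 3789/46544 = -41374/(39 + 290/69) - 3789/46544 = -41374/2981/69 - 3789/46544 = -41374*69/2981 - 3789/46544 = -2854806/2981 - 3789/46544 = -132885385473/138747664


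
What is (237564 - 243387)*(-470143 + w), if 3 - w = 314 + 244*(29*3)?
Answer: 2863064286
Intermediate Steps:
w = -21539 (w = 3 - (314 + 244*(29*3)) = 3 - (314 + 244*87) = 3 - (314 + 21228) = 3 - 1*21542 = 3 - 21542 = -21539)
(237564 - 243387)*(-470143 + w) = (237564 - 243387)*(-470143 - 21539) = -5823*(-491682) = 2863064286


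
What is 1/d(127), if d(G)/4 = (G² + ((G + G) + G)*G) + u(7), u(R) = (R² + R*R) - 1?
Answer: 1/258452 ≈ 3.8692e-6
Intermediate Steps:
u(R) = -1 + 2*R² (u(R) = (R² + R²) - 1 = 2*R² - 1 = -1 + 2*R²)
d(G) = 388 + 16*G² (d(G) = 4*((G² + ((G + G) + G)*G) + (-1 + 2*7²)) = 4*((G² + (2*G + G)*G) + (-1 + 2*49)) = 4*((G² + (3*G)*G) + (-1 + 98)) = 4*((G² + 3*G²) + 97) = 4*(4*G² + 97) = 4*(97 + 4*G²) = 388 + 16*G²)
1/d(127) = 1/(388 + 16*127²) = 1/(388 + 16*16129) = 1/(388 + 258064) = 1/258452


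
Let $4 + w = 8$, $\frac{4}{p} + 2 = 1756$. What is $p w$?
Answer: $\frac{8}{877} \approx 0.009122$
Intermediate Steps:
$p = \frac{2}{877}$ ($p = \frac{4}{-2 + 1756} = \frac{4}{1754} = 4 \cdot \frac{1}{1754} = \frac{2}{877} \approx 0.0022805$)
$w = 4$ ($w = -4 + 8 = 4$)
$p w = \frac{2}{877} \cdot 4 = \frac{8}{877}$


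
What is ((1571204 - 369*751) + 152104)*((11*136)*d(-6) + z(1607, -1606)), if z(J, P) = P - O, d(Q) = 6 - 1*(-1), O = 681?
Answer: 11837056965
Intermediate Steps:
d(Q) = 7 (d(Q) = 6 + 1 = 7)
z(J, P) = -681 + P (z(J, P) = P - 1*681 = P - 681 = -681 + P)
((1571204 - 369*751) + 152104)*((11*136)*d(-6) + z(1607, -1606)) = ((1571204 - 369*751) + 152104)*((11*136)*7 + (-681 - 1606)) = ((1571204 - 1*277119) + 152104)*(1496*7 - 2287) = ((1571204 - 277119) + 152104)*(10472 - 2287) = (1294085 + 152104)*8185 = 1446189*8185 = 11837056965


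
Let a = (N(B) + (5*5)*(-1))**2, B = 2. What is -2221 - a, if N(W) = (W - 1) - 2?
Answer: -2897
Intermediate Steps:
N(W) = -3 + W (N(W) = (-1 + W) - 2 = -3 + W)
a = 676 (a = ((-3 + 2) + (5*5)*(-1))**2 = (-1 + 25*(-1))**2 = (-1 - 25)**2 = (-26)**2 = 676)
-2221 - a = -2221 - 1*676 = -2221 - 676 = -2897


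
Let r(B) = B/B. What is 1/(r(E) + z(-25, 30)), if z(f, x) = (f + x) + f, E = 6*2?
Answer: -1/19 ≈ -0.052632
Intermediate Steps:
E = 12
z(f, x) = x + 2*f
r(B) = 1
1/(r(E) + z(-25, 30)) = 1/(1 + (30 + 2*(-25))) = 1/(1 + (30 - 50)) = 1/(1 - 20) = 1/(-19) = -1/19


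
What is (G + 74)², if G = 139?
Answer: 45369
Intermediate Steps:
(G + 74)² = (139 + 74)² = 213² = 45369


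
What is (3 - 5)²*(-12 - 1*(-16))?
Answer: 16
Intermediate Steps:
(3 - 5)²*(-12 - 1*(-16)) = (-2)²*(-12 + 16) = 4*4 = 16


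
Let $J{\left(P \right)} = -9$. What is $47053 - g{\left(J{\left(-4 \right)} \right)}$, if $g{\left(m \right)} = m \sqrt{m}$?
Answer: $47053 + 27 i \approx 47053.0 + 27.0 i$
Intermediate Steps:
$g{\left(m \right)} = m^{\frac{3}{2}}$
$47053 - g{\left(J{\left(-4 \right)} \right)} = 47053 - \left(-9\right)^{\frac{3}{2}} = 47053 - - 27 i = 47053 + 27 i$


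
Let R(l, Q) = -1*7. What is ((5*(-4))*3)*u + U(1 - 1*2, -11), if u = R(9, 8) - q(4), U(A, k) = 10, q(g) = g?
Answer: 670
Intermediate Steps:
R(l, Q) = -7
u = -11 (u = -7 - 1*4 = -7 - 4 = -11)
((5*(-4))*3)*u + U(1 - 1*2, -11) = ((5*(-4))*3)*(-11) + 10 = -20*3*(-11) + 10 = -60*(-11) + 10 = 660 + 10 = 670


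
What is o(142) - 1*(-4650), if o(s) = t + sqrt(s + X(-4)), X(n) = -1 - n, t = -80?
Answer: 4570 + sqrt(145) ≈ 4582.0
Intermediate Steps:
o(s) = -80 + sqrt(3 + s) (o(s) = -80 + sqrt(s + (-1 - 1*(-4))) = -80 + sqrt(s + (-1 + 4)) = -80 + sqrt(s + 3) = -80 + sqrt(3 + s))
o(142) - 1*(-4650) = (-80 + sqrt(3 + 142)) - 1*(-4650) = (-80 + sqrt(145)) + 4650 = 4570 + sqrt(145)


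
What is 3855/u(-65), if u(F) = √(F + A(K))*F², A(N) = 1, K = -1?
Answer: -771*I/6760 ≈ -0.11405*I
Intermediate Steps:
u(F) = F²*√(1 + F) (u(F) = √(F + 1)*F² = √(1 + F)*F² = F²*√(1 + F))
3855/u(-65) = 3855/(((-65)²*√(1 - 65))) = 3855/((4225*√(-64))) = 3855/((4225*(8*I))) = 3855/((33800*I)) = 3855*(-I/33800) = -771*I/6760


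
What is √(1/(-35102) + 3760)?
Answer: √4632885483938/35102 ≈ 61.319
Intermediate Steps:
√(1/(-35102) + 3760) = √(-1/35102 + 3760) = √(131983519/35102) = √4632885483938/35102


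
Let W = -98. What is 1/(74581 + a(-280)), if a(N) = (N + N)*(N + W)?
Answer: 1/286261 ≈ 3.4933e-6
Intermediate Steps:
a(N) = 2*N*(-98 + N) (a(N) = (N + N)*(N - 98) = (2*N)*(-98 + N) = 2*N*(-98 + N))
1/(74581 + a(-280)) = 1/(74581 + 2*(-280)*(-98 - 280)) = 1/(74581 + 2*(-280)*(-378)) = 1/(74581 + 211680) = 1/286261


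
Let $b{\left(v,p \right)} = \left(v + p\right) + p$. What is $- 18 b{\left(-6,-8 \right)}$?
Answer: $396$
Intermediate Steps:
$b{\left(v,p \right)} = v + 2 p$ ($b{\left(v,p \right)} = \left(p + v\right) + p = v + 2 p$)
$- 18 b{\left(-6,-8 \right)} = - 18 \left(-6 + 2 \left(-8\right)\right) = - 18 \left(-6 - 16\right) = \left(-18\right) \left(-22\right) = 396$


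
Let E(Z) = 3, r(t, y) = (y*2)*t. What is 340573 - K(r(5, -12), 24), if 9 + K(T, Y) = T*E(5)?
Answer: 340942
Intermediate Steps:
r(t, y) = 2*t*y (r(t, y) = (2*y)*t = 2*t*y)
K(T, Y) = -9 + 3*T (K(T, Y) = -9 + T*3 = -9 + 3*T)
340573 - K(r(5, -12), 24) = 340573 - (-9 + 3*(2*5*(-12))) = 340573 - (-9 + 3*(-120)) = 340573 - (-9 - 360) = 340573 - 1*(-369) = 340573 + 369 = 340942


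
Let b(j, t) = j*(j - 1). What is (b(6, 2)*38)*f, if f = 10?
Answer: 11400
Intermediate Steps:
b(j, t) = j*(-1 + j)
(b(6, 2)*38)*f = ((6*(-1 + 6))*38)*10 = ((6*5)*38)*10 = (30*38)*10 = 1140*10 = 11400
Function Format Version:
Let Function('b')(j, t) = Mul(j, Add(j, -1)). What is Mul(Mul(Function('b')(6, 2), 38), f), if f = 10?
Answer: 11400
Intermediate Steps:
Function('b')(j, t) = Mul(j, Add(-1, j))
Mul(Mul(Function('b')(6, 2), 38), f) = Mul(Mul(Mul(6, Add(-1, 6)), 38), 10) = Mul(Mul(Mul(6, 5), 38), 10) = Mul(Mul(30, 38), 10) = Mul(1140, 10) = 11400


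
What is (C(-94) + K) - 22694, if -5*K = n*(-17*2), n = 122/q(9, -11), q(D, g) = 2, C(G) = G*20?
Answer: -120796/5 ≈ -24159.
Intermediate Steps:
C(G) = 20*G
n = 61 (n = 122/2 = 122*(½) = 61)
K = 2074/5 (K = -61*(-17*2)/5 = -61*(-34)/5 = -⅕*(-2074) = 2074/5 ≈ 414.80)
(C(-94) + K) - 22694 = (20*(-94) + 2074/5) - 22694 = (-1880 + 2074/5) - 22694 = -7326/5 - 22694 = -120796/5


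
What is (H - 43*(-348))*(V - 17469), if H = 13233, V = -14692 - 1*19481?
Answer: -1456149474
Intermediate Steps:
V = -34173 (V = -14692 - 19481 = -34173)
(H - 43*(-348))*(V - 17469) = (13233 - 43*(-348))*(-34173 - 17469) = (13233 + 14964)*(-51642) = 28197*(-51642) = -1456149474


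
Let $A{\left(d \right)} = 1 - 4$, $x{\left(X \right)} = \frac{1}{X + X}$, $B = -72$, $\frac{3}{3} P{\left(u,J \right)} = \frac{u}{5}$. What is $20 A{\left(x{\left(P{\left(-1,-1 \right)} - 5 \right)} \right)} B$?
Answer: $4320$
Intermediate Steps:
$P{\left(u,J \right)} = \frac{u}{5}$
$x{\left(X \right)} = \frac{1}{2 X}$
$A{\left(d \right)} = -3$
$20 A{\left(x{\left(P{\left(-1,-1 \right)} - 5 \right)} \right)} B = 20 \left(-3\right) \left(-72\right) = \left(-60\right) \left(-72\right) = 4320$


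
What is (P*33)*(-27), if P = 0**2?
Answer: 0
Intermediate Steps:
P = 0
(P*33)*(-27) = (0*33)*(-27) = 0*(-27) = 0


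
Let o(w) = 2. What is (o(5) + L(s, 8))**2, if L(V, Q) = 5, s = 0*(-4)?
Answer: 49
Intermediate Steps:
s = 0
(o(5) + L(s, 8))**2 = (2 + 5)**2 = 7**2 = 49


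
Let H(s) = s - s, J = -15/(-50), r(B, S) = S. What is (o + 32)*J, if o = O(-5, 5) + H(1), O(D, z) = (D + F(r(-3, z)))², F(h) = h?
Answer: 48/5 ≈ 9.6000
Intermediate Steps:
J = 3/10 (J = -15*(-1/50) = 3/10 ≈ 0.30000)
H(s) = 0
O(D, z) = (D + z)²
o = 0 (o = (-5 + 5)² + 0 = 0² + 0 = 0 + 0 = 0)
(o + 32)*J = (0 + 32)*(3/10) = 32*(3/10) = 48/5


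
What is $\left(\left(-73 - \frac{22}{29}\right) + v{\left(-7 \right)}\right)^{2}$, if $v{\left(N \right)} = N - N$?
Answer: $\frac{4575321}{841} \approx 5440.3$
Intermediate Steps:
$v{\left(N \right)} = 0$
$\left(\left(-73 - \frac{22}{29}\right) + v{\left(-7 \right)}\right)^{2} = \left(\left(-73 - \frac{22}{29}\right) + 0\right)^{2} = \left(- \frac{2139}{29} + 0\right)^{2} = \left(- \frac{2139}{29}\right)^{2} = \frac{4575321}{841}$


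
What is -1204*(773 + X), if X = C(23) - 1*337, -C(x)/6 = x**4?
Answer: 2021046440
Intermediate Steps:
C(x) = -6*x**4
X = -1679383 (X = -6*23**4 - 1*337 = -6*279841 - 337 = -1679046 - 337 = -1679383)
-1204*(773 + X) = -1204*(773 - 1679383) = -1204*(-1678610) = 2021046440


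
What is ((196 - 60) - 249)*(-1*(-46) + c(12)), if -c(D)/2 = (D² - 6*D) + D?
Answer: 13786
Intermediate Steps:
c(D) = -2*D² + 10*D (c(D) = -2*((D² - 6*D) + D) = -2*(D² - 5*D) = -2*D² + 10*D)
((196 - 60) - 249)*(-1*(-46) + c(12)) = ((196 - 60) - 249)*(-1*(-46) + 2*12*(5 - 1*12)) = (136 - 249)*(46 + 2*12*(5 - 12)) = -113*(46 + 2*12*(-7)) = -113*(46 - 168) = -113*(-122) = 13786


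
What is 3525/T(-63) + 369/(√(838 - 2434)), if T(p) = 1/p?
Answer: -222075 - 123*I*√399/266 ≈ -2.2208e+5 - 9.2366*I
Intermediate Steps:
3525/T(-63) + 369/(√(838 - 2434)) = 3525/(1/(-63)) + 369/(√(838 - 2434)) = 3525/(-1/63) + 369/(√(-1596)) = 3525*(-63) + 369/((2*I*√399)) = -222075 + 369*(-I*√399/798) = -222075 - 123*I*√399/266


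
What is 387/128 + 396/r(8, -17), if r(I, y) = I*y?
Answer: 243/2176 ≈ 0.11167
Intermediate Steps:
387/128 + 396/r(8, -17) = 387/128 + 396/((8*(-17))) = 387*(1/128) + 396/(-136) = 387/128 + 396*(-1/136) = 387/128 - 99/34 = 243/2176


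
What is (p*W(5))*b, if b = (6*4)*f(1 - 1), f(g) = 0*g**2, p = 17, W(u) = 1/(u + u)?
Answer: 0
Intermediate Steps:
W(u) = 1/(2*u)
f(g) = 0
b = 0 (b = (6*4)*0 = 24*0 = 0)
(p*W(5))*b = (17*((1/2)/5))*0 = (17*((1/2)*(1/5)))*0 = (17*(1/10))*0 = (17/10)*0 = 0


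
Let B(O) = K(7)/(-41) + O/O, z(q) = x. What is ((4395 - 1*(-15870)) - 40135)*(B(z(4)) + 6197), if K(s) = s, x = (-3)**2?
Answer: -5049185570/41 ≈ -1.2315e+8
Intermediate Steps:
x = 9
z(q) = 9
B(O) = 34/41 (B(O) = 7/(-41) + O/O = 7*(-1/41) + 1 = -7/41 + 1 = 34/41)
((4395 - 1*(-15870)) - 40135)*(B(z(4)) + 6197) = ((4395 - 1*(-15870)) - 40135)*(34/41 + 6197) = ((4395 + 15870) - 40135)*(254111/41) = (20265 - 40135)*(254111/41) = -19870*254111/41 = -5049185570/41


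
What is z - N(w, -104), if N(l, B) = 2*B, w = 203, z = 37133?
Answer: 37341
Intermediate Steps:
z - N(w, -104) = 37133 - 2*(-104) = 37133 - 1*(-208) = 37133 + 208 = 37341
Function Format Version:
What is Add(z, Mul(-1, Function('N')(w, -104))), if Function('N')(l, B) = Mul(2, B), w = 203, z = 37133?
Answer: 37341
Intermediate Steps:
Add(z, Mul(-1, Function('N')(w, -104))) = Add(37133, Mul(-1, Mul(2, -104))) = Add(37133, Mul(-1, -208)) = Add(37133, 208) = 37341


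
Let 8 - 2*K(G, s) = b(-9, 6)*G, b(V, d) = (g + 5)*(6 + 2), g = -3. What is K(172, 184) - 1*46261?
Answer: -47633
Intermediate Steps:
b(V, d) = 16 (b(V, d) = (-3 + 5)*(6 + 2) = 2*8 = 16)
K(G, s) = 4 - 8*G
K(172, 184) - 1*46261 = (4 - 8*172) - 1*46261 = (4 - 1376) - 46261 = -1372 - 46261 = -47633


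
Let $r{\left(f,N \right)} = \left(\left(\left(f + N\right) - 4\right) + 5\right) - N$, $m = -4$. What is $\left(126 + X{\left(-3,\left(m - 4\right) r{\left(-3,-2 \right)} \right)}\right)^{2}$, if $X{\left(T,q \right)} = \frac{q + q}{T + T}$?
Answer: $\frac{131044}{9} \approx 14560.0$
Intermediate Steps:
$r{\left(f,N \right)} = 1 + f$ ($r{\left(f,N \right)} = \left(\left(\left(N + f\right) - 4\right) + 5\right) - N = \left(\left(-4 + N + f\right) + 5\right) - N = \left(1 + N + f\right) - N = 1 + f$)
$X{\left(T,q \right)} = \frac{q}{T}$ ($X{\left(T,q \right)} = \frac{2 q}{2 T} = 2 q \frac{1}{2 T} = \frac{q}{T}$)
$\left(126 + X{\left(-3,\left(m - 4\right) r{\left(-3,-2 \right)} \right)}\right)^{2} = \left(126 + \frac{\left(-4 - 4\right) \left(1 - 3\right)}{-3}\right)^{2} = \left(126 + \left(-8\right) \left(-2\right) \left(- \frac{1}{3}\right)\right)^{2} = \left(126 + 16 \left(- \frac{1}{3}\right)\right)^{2} = \left(126 - \frac{16}{3}\right)^{2} = \left(\frac{362}{3}\right)^{2} = \frac{131044}{9}$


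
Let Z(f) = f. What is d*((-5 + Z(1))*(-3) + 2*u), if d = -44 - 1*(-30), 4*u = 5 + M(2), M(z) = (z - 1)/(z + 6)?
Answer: -1631/8 ≈ -203.88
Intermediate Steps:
M(z) = (-1 + z)/(6 + z)
u = 41/32 (u = (5 + (-1 + 2)/(6 + 2))/4 = (5 + 1/8)/4 = (5 + (⅛)*1)/4 = (5 + ⅛)/4 = (¼)*(41/8) = 41/32 ≈ 1.2813)
d = -14 (d = -44 + 30 = -14)
d*((-5 + Z(1))*(-3) + 2*u) = -14*((-5 + 1)*(-3) + 2*(41/32)) = -14*(-4*(-3) + 41/16) = -14*(12 + 41/16) = -14*233/16 = -1631/8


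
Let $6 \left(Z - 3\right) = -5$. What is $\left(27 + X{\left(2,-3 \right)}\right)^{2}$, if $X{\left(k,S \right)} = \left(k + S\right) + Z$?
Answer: $\frac{28561}{36} \approx 793.36$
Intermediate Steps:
$Z = \frac{13}{6}$ ($Z = 3 + \frac{1}{6} \left(-5\right) = 3 - \frac{5}{6} = \frac{13}{6} \approx 2.1667$)
$X{\left(k,S \right)} = \frac{13}{6} + S + k$ ($X{\left(k,S \right)} = \left(k + S\right) + \frac{13}{6} = \left(S + k\right) + \frac{13}{6} = \frac{13}{6} + S + k$)
$\left(27 + X{\left(2,-3 \right)}\right)^{2} = \left(27 + \left(\frac{13}{6} - 3 + 2\right)\right)^{2} = \left(27 + \frac{7}{6}\right)^{2} = \left(\frac{169}{6}\right)^{2} = \frac{28561}{36}$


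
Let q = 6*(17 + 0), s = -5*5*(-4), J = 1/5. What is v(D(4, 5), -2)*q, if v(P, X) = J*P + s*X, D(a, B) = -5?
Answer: -20502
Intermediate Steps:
J = ⅕ ≈ 0.20000
s = 100 (s = -25*(-4) = 100)
v(P, X) = 100*X + P/5 (v(P, X) = P/5 + 100*X = 100*X + P/5)
q = 102 (q = 6*17 = 102)
v(D(4, 5), -2)*q = (100*(-2) + (⅕)*(-5))*102 = (-200 - 1)*102 = -201*102 = -20502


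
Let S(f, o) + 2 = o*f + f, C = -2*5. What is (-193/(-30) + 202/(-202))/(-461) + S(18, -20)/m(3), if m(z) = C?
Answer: 475589/13830 ≈ 34.388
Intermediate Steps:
C = -10
m(z) = -10
S(f, o) = -2 + f + f*o (S(f, o) = -2 + (o*f + f) = -2 + (f*o + f) = -2 + (f + f*o) = -2 + f + f*o)
(-193/(-30) + 202/(-202))/(-461) + S(18, -20)/m(3) = (-193/(-30) + 202/(-202))/(-461) + (-2 + 18 + 18*(-20))/(-10) = (-193*(-1/30) + 202*(-1/202))*(-1/461) + (-2 + 18 - 360)*(-⅒) = (193/30 - 1)*(-1/461) - 344*(-⅒) = (163/30)*(-1/461) + 172/5 = -163/13830 + 172/5 = 475589/13830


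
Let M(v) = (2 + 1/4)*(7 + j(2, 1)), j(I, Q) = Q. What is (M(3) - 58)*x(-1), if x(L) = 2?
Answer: -80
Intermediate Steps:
M(v) = 18 (M(v) = (2 + 1/4)*(7 + 1) = (2 + ¼)*8 = (9/4)*8 = 18)
(M(3) - 58)*x(-1) = (18 - 58)*2 = -40*2 = -80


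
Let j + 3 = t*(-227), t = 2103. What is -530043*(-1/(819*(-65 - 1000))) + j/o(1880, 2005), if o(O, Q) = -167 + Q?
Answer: -69560875379/267194655 ≈ -260.34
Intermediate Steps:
j = -477384 (j = -3 + 2103*(-227) = -3 - 477381 = -477384)
-530043*(-1/(819*(-65 - 1000))) + j/o(1880, 2005) = -530043*(-1/(819*(-65 - 1000))) - 477384/(-167 + 2005) = -530043/((-1065*(-819))) - 477384/1838 = -530043/872235 - 477384*1/1838 = -530043*1/872235 - 238692/919 = -176681/290745 - 238692/919 = -69560875379/267194655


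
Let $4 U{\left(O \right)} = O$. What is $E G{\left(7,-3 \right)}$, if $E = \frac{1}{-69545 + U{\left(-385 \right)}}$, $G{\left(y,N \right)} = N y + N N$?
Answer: $\frac{16}{92855} \approx 0.00017231$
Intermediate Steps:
$U{\left(O \right)} = \frac{O}{4}$
$G{\left(y,N \right)} = N^{2} + N y$ ($G{\left(y,N \right)} = N y + N^{2} = N^{2} + N y$)
$E = - \frac{4}{278565}$ ($E = \frac{1}{-69545 + \frac{1}{4} \left(-385\right)} = \frac{1}{-69545 - \frac{385}{4}} = \frac{1}{- \frac{278565}{4}} = - \frac{4}{278565} \approx -1.4359 \cdot 10^{-5}$)
$E G{\left(7,-3 \right)} = - \frac{4 \left(- 3 \left(-3 + 7\right)\right)}{278565} = - \frac{4 \left(\left(-3\right) 4\right)}{278565} = \left(- \frac{4}{278565}\right) \left(-12\right) = \frac{16}{92855}$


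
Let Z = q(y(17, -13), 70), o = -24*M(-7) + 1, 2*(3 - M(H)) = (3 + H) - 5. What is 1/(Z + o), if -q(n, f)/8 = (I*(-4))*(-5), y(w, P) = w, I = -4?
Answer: 1/461 ≈ 0.0021692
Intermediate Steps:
q(n, f) = 640 (q(n, f) = -8*(-4*(-4))*(-5) = -128*(-5) = -8*(-80) = 640)
M(H) = 4 - H/2 (M(H) = 3 - ((3 + H) - 5)/2 = 3 - (-2 + H)/2 = 3 + (1 - H/2) = 4 - H/2)
o = -179 (o = -24*(4 - ½*(-7)) + 1 = -24*(4 + 7/2) + 1 = -24*15/2 + 1 = -180 + 1 = -179)
Z = 640
1/(Z + o) = 1/(640 - 179) = 1/461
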